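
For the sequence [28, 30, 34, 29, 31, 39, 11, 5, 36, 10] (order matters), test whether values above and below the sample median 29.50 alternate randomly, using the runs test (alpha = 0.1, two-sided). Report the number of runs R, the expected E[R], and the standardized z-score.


Step 1: Compute median = 29.50; label A = above, B = below.
Labels in order: BAABAABBAB  (n_A = 5, n_B = 5)
Step 2: Count runs R = 7.
Step 3: Under H0 (random ordering), E[R] = 2*n_A*n_B/(n_A+n_B) + 1 = 2*5*5/10 + 1 = 6.0000.
        Var[R] = 2*n_A*n_B*(2*n_A*n_B - n_A - n_B) / ((n_A+n_B)^2 * (n_A+n_B-1)) = 2000/900 = 2.2222.
        SD[R] = 1.4907.
Step 4: Continuity-corrected z = (R - 0.5 - E[R]) / SD[R] = (7 - 0.5 - 6.0000) / 1.4907 = 0.3354.
Step 5: Two-sided p-value via normal approximation = 2*(1 - Phi(|z|)) = 0.737316.
Step 6: alpha = 0.1. fail to reject H0.

R = 7, z = 0.3354, p = 0.737316, fail to reject H0.


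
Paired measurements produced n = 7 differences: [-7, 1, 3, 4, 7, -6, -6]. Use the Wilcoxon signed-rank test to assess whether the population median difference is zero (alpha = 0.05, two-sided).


Step 1: Drop any zero differences (none here) and take |d_i|.
|d| = [7, 1, 3, 4, 7, 6, 6]
Step 2: Midrank |d_i| (ties get averaged ranks).
ranks: |7|->6.5, |1|->1, |3|->2, |4|->3, |7|->6.5, |6|->4.5, |6|->4.5
Step 3: Attach original signs; sum ranks with positive sign and with negative sign.
W+ = 1 + 2 + 3 + 6.5 = 12.5
W- = 6.5 + 4.5 + 4.5 = 15.5
(Check: W+ + W- = 28 should equal n(n+1)/2 = 28.)
Step 4: Test statistic W = min(W+, W-) = 12.5.
Step 5: Ties in |d|, so use the tie-corrected normal approximation.
        E[W] = n(n+1)/4 = 7*8/4 = 14.
        Tie groups: |d|=6 (t=2), |d|=7 (t=2); sum(t^3 - t) = 12.
        Var[W] = n(n+1)(2n+1)/24 - sum(t^3-t)/48 = 840/24 - 12/48 = 34.75.
        z = (W - E[W]) / sqrt(Var[W]) = (12.5 - 14) / 5.8949 = -0.2545.
        Two-sided p = 2*Phi(z) = 0.799143.
Step 6: alpha = 0.05. fail to reject H0.

W+ = 12.5, W- = 15.5, W = min = 12.5, p = 0.799143, fail to reject H0.


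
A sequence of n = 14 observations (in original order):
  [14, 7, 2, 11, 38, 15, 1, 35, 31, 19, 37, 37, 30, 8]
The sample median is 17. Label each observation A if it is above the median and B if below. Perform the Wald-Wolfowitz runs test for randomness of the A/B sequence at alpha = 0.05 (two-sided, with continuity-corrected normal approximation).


Step 1: Compute median = 17; label A = above, B = below.
Labels in order: BBBBABBAAAAAAB  (n_A = 7, n_B = 7)
Step 2: Count runs R = 5.
Step 3: Under H0 (random ordering), E[R] = 2*n_A*n_B/(n_A+n_B) + 1 = 2*7*7/14 + 1 = 8.0000.
        Var[R] = 2*n_A*n_B*(2*n_A*n_B - n_A - n_B) / ((n_A+n_B)^2 * (n_A+n_B-1)) = 8232/2548 = 3.2308.
        SD[R] = 1.7974.
Step 4: Continuity-corrected z = (R + 0.5 - E[R]) / SD[R] = (5 + 0.5 - 8.0000) / 1.7974 = -1.3909.
Step 5: Two-sided p-value via normal approximation = 2*(1 - Phi(|z|)) = 0.164264.
Step 6: alpha = 0.05. fail to reject H0.

R = 5, z = -1.3909, p = 0.164264, fail to reject H0.


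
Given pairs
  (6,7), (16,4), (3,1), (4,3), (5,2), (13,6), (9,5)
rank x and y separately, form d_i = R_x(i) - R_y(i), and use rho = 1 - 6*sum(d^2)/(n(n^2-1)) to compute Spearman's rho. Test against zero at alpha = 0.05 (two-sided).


Step 1: Rank x and y separately (midranks; no ties here).
rank(x): 6->4, 16->7, 3->1, 4->2, 5->3, 13->6, 9->5
rank(y): 7->7, 4->4, 1->1, 3->3, 2->2, 6->6, 5->5
Step 2: d_i = R_x(i) - R_y(i); compute d_i^2.
  (4-7)^2=9, (7-4)^2=9, (1-1)^2=0, (2-3)^2=1, (3-2)^2=1, (6-6)^2=0, (5-5)^2=0
sum(d^2) = 20.
Step 3: rho = 1 - 6*20 / (7*(7^2 - 1)) = 1 - 120/336 = 0.642857.
Step 4: Under H0, t = rho * sqrt((n-2)/(1-rho^2)) = 1.8766 ~ t(5).
Step 5: Two-sided p-value from the t-distribution with 5 df = 0.119392.
Step 6: alpha = 0.05. fail to reject H0.

rho = 0.6429, p = 0.119392, fail to reject H0 at alpha = 0.05.


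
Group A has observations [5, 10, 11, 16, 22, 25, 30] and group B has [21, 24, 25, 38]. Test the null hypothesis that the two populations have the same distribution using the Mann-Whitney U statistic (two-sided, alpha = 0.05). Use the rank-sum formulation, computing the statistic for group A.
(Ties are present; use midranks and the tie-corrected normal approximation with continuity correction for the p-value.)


Step 1: Combine and sort all 11 observations; assign midranks.
sorted (value, group): (5,X), (10,X), (11,X), (16,X), (21,Y), (22,X), (24,Y), (25,X), (25,Y), (30,X), (38,Y)
ranks: 5->1, 10->2, 11->3, 16->4, 21->5, 22->6, 24->7, 25->8.5, 25->8.5, 30->10, 38->11
Step 2: Rank sum for X: R1 = 1 + 2 + 3 + 4 + 6 + 8.5 + 10 = 34.5.
Step 3: U_X = R1 - n1(n1+1)/2 = 34.5 - 7*8/2 = 34.5 - 28 = 6.5.
       U_Y = n1*n2 - U_X = 28 - 6.5 = 21.5.
Step 4: Ties are present, so use the tie-corrected normal approximation (with continuity correction) for the p-value.
Step 5: p-value = 0.184875; compare to alpha = 0.05. fail to reject H0.

U_X = 6.5, p = 0.184875, fail to reject H0 at alpha = 0.05.


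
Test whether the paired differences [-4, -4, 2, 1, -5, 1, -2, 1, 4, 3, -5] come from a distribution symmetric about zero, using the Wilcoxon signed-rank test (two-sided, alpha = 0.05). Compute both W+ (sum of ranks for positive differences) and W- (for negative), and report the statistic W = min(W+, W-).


Step 1: Drop any zero differences (none here) and take |d_i|.
|d| = [4, 4, 2, 1, 5, 1, 2, 1, 4, 3, 5]
Step 2: Midrank |d_i| (ties get averaged ranks).
ranks: |4|->8, |4|->8, |2|->4.5, |1|->2, |5|->10.5, |1|->2, |2|->4.5, |1|->2, |4|->8, |3|->6, |5|->10.5
Step 3: Attach original signs; sum ranks with positive sign and with negative sign.
W+ = 4.5 + 2 + 2 + 2 + 8 + 6 = 24.5
W- = 8 + 8 + 10.5 + 4.5 + 10.5 = 41.5
(Check: W+ + W- = 66 should equal n(n+1)/2 = 66.)
Step 4: Test statistic W = min(W+, W-) = 24.5.
Step 5: Ties in |d|, so use the tie-corrected normal approximation.
        E[W] = n(n+1)/4 = 11*12/4 = 33.
        Tie groups: |d|=1 (t=3), |d|=2 (t=2), |d|=4 (t=3), |d|=5 (t=2); sum(t^3 - t) = 60.
        Var[W] = n(n+1)(2n+1)/24 - sum(t^3-t)/48 = 3036/24 - 60/48 = 125.25.
        z = (W - E[W]) / sqrt(Var[W]) = (24.5 - 33) / 11.1915 = -0.7595.
        Two-sided p = 2*Phi(z) = 0.447551.
Step 6: alpha = 0.05. fail to reject H0.

W+ = 24.5, W- = 41.5, W = min = 24.5, p = 0.447551, fail to reject H0.


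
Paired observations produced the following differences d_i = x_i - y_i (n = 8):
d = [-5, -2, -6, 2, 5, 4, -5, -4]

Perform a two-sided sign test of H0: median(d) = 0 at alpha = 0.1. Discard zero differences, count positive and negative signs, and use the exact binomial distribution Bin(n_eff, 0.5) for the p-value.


Step 1: Discard zero differences. Original n = 8; n_eff = number of nonzero differences = 8.
Nonzero differences (with sign): -5, -2, -6, +2, +5, +4, -5, -4
Step 2: Count signs: positive = 3, negative = 5.
Step 3: Under H0: P(positive) = 0.5, so the number of positives S ~ Bin(8, 0.5).
Step 4: Two-sided exact p-value = sum of Bin(8,0.5) probabilities at or below the observed probability = 0.726562.
Step 5: alpha = 0.1. fail to reject H0.

n_eff = 8, pos = 3, neg = 5, p = 0.726562, fail to reject H0.


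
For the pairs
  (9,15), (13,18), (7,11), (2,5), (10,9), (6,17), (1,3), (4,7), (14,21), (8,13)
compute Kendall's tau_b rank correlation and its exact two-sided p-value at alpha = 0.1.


Step 1: Enumerate the 45 unordered pairs (i,j) with i<j and classify each by sign(x_j-x_i) * sign(y_j-y_i).
  (1,2):dx=+4,dy=+3->C; (1,3):dx=-2,dy=-4->C; (1,4):dx=-7,dy=-10->C; (1,5):dx=+1,dy=-6->D
  (1,6):dx=-3,dy=+2->D; (1,7):dx=-8,dy=-12->C; (1,8):dx=-5,dy=-8->C; (1,9):dx=+5,dy=+6->C
  (1,10):dx=-1,dy=-2->C; (2,3):dx=-6,dy=-7->C; (2,4):dx=-11,dy=-13->C; (2,5):dx=-3,dy=-9->C
  (2,6):dx=-7,dy=-1->C; (2,7):dx=-12,dy=-15->C; (2,8):dx=-9,dy=-11->C; (2,9):dx=+1,dy=+3->C
  (2,10):dx=-5,dy=-5->C; (3,4):dx=-5,dy=-6->C; (3,5):dx=+3,dy=-2->D; (3,6):dx=-1,dy=+6->D
  (3,7):dx=-6,dy=-8->C; (3,8):dx=-3,dy=-4->C; (3,9):dx=+7,dy=+10->C; (3,10):dx=+1,dy=+2->C
  (4,5):dx=+8,dy=+4->C; (4,6):dx=+4,dy=+12->C; (4,7):dx=-1,dy=-2->C; (4,8):dx=+2,dy=+2->C
  (4,9):dx=+12,dy=+16->C; (4,10):dx=+6,dy=+8->C; (5,6):dx=-4,dy=+8->D; (5,7):dx=-9,dy=-6->C
  (5,8):dx=-6,dy=-2->C; (5,9):dx=+4,dy=+12->C; (5,10):dx=-2,dy=+4->D; (6,7):dx=-5,dy=-14->C
  (6,8):dx=-2,dy=-10->C; (6,9):dx=+8,dy=+4->C; (6,10):dx=+2,dy=-4->D; (7,8):dx=+3,dy=+4->C
  (7,9):dx=+13,dy=+18->C; (7,10):dx=+7,dy=+10->C; (8,9):dx=+10,dy=+14->C; (8,10):dx=+4,dy=+6->C
  (9,10):dx=-6,dy=-8->C
Step 2: C = 38, D = 7, total pairs = 45.
Step 3: tau = (C - D)/(n(n-1)/2) = (38 - 7)/45 = 0.688889.
Step 4: Exact two-sided p-value (enumerate n! = 3628800 permutations of y under H0): p = 0.004687.
Step 5: alpha = 0.1. reject H0.

tau_b = 0.6889 (C=38, D=7), p = 0.004687, reject H0.


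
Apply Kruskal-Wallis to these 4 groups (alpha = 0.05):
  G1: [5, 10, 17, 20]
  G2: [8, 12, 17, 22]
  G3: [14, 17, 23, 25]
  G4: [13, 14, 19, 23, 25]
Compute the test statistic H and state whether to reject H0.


Step 1: Combine all N = 17 observations and assign midranks.
sorted (value, group, rank): (5,G1,1), (8,G2,2), (10,G1,3), (12,G2,4), (13,G4,5), (14,G3,6.5), (14,G4,6.5), (17,G1,9), (17,G2,9), (17,G3,9), (19,G4,11), (20,G1,12), (22,G2,13), (23,G3,14.5), (23,G4,14.5), (25,G3,16.5), (25,G4,16.5)
Step 2: Sum ranks within each group.
R_1 = 25 (n_1 = 4)
R_2 = 28 (n_2 = 4)
R_3 = 46.5 (n_3 = 4)
R_4 = 53.5 (n_4 = 5)
Step 3: H = 12/(N(N+1)) * sum(R_i^2/n_i) - 3(N+1)
     = 12/(17*18) * (25^2/4 + 28^2/4 + 46.5^2/4 + 53.5^2/5) - 3*18
     = 0.039216 * 1465.26 - 54
     = 3.461275.
Step 4: Ties present; correction factor C = 1 - 42/(17^3 - 17) = 0.991422. Corrected H = 3.461275 / 0.991422 = 3.491224.
Step 5: Under H0, H ~ chi^2(3); p-value = 0.321902.
Step 6: alpha = 0.05. fail to reject H0.

H = 3.4912, df = 3, p = 0.321902, fail to reject H0.


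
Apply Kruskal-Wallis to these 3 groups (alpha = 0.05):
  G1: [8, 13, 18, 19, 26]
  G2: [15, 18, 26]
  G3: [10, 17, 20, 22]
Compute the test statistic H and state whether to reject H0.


Step 1: Combine all N = 12 observations and assign midranks.
sorted (value, group, rank): (8,G1,1), (10,G3,2), (13,G1,3), (15,G2,4), (17,G3,5), (18,G1,6.5), (18,G2,6.5), (19,G1,8), (20,G3,9), (22,G3,10), (26,G1,11.5), (26,G2,11.5)
Step 2: Sum ranks within each group.
R_1 = 30 (n_1 = 5)
R_2 = 22 (n_2 = 3)
R_3 = 26 (n_3 = 4)
Step 3: H = 12/(N(N+1)) * sum(R_i^2/n_i) - 3(N+1)
     = 12/(12*13) * (30^2/5 + 22^2/3 + 26^2/4) - 3*13
     = 0.076923 * 510.333 - 39
     = 0.256410.
Step 4: Ties present; correction factor C = 1 - 12/(12^3 - 12) = 0.993007. Corrected H = 0.256410 / 0.993007 = 0.258216.
Step 5: Under H0, H ~ chi^2(2); p-value = 0.878879.
Step 6: alpha = 0.05. fail to reject H0.

H = 0.2582, df = 2, p = 0.878879, fail to reject H0.


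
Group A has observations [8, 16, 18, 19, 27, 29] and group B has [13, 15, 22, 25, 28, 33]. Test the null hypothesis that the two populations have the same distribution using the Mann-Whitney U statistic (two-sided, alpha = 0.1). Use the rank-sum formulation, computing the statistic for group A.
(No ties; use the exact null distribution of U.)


Step 1: Combine and sort all 12 observations; assign midranks.
sorted (value, group): (8,X), (13,Y), (15,Y), (16,X), (18,X), (19,X), (22,Y), (25,Y), (27,X), (28,Y), (29,X), (33,Y)
ranks: 8->1, 13->2, 15->3, 16->4, 18->5, 19->6, 22->7, 25->8, 27->9, 28->10, 29->11, 33->12
Step 2: Rank sum for X: R1 = 1 + 4 + 5 + 6 + 9 + 11 = 36.
Step 3: U_X = R1 - n1(n1+1)/2 = 36 - 6*7/2 = 36 - 21 = 15.
       U_Y = n1*n2 - U_X = 36 - 15 = 21.
Step 4: No ties, so the exact null distribution of U (based on enumerating the C(12,6) = 924 equally likely rank assignments) gives the two-sided p-value.
Step 5: p-value = 0.699134; compare to alpha = 0.1. fail to reject H0.

U_X = 15, p = 0.699134, fail to reject H0 at alpha = 0.1.


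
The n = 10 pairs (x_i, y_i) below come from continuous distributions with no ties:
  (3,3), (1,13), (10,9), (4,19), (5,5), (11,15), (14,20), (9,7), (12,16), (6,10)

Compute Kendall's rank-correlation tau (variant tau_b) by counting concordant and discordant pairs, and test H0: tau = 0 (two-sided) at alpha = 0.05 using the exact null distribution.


Step 1: Enumerate the 45 unordered pairs (i,j) with i<j and classify each by sign(x_j-x_i) * sign(y_j-y_i).
  (1,2):dx=-2,dy=+10->D; (1,3):dx=+7,dy=+6->C; (1,4):dx=+1,dy=+16->C; (1,5):dx=+2,dy=+2->C
  (1,6):dx=+8,dy=+12->C; (1,7):dx=+11,dy=+17->C; (1,8):dx=+6,dy=+4->C; (1,9):dx=+9,dy=+13->C
  (1,10):dx=+3,dy=+7->C; (2,3):dx=+9,dy=-4->D; (2,4):dx=+3,dy=+6->C; (2,5):dx=+4,dy=-8->D
  (2,6):dx=+10,dy=+2->C; (2,7):dx=+13,dy=+7->C; (2,8):dx=+8,dy=-6->D; (2,9):dx=+11,dy=+3->C
  (2,10):dx=+5,dy=-3->D; (3,4):dx=-6,dy=+10->D; (3,5):dx=-5,dy=-4->C; (3,6):dx=+1,dy=+6->C
  (3,7):dx=+4,dy=+11->C; (3,8):dx=-1,dy=-2->C; (3,9):dx=+2,dy=+7->C; (3,10):dx=-4,dy=+1->D
  (4,5):dx=+1,dy=-14->D; (4,6):dx=+7,dy=-4->D; (4,7):dx=+10,dy=+1->C; (4,8):dx=+5,dy=-12->D
  (4,9):dx=+8,dy=-3->D; (4,10):dx=+2,dy=-9->D; (5,6):dx=+6,dy=+10->C; (5,7):dx=+9,dy=+15->C
  (5,8):dx=+4,dy=+2->C; (5,9):dx=+7,dy=+11->C; (5,10):dx=+1,dy=+5->C; (6,7):dx=+3,dy=+5->C
  (6,8):dx=-2,dy=-8->C; (6,9):dx=+1,dy=+1->C; (6,10):dx=-5,dy=-5->C; (7,8):dx=-5,dy=-13->C
  (7,9):dx=-2,dy=-4->C; (7,10):dx=-8,dy=-10->C; (8,9):dx=+3,dy=+9->C; (8,10):dx=-3,dy=+3->D
  (9,10):dx=-6,dy=-6->C
Step 2: C = 32, D = 13, total pairs = 45.
Step 3: tau = (C - D)/(n(n-1)/2) = (32 - 13)/45 = 0.422222.
Step 4: Exact two-sided p-value (enumerate n! = 3628800 permutations of y under H0): p = 0.108313.
Step 5: alpha = 0.05. fail to reject H0.

tau_b = 0.4222 (C=32, D=13), p = 0.108313, fail to reject H0.


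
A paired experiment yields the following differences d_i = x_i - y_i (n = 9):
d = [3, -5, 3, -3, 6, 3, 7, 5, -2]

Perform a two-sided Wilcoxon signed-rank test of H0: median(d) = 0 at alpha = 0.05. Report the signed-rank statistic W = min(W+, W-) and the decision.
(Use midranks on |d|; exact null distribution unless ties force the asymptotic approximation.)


Step 1: Drop any zero differences (none here) and take |d_i|.
|d| = [3, 5, 3, 3, 6, 3, 7, 5, 2]
Step 2: Midrank |d_i| (ties get averaged ranks).
ranks: |3|->3.5, |5|->6.5, |3|->3.5, |3|->3.5, |6|->8, |3|->3.5, |7|->9, |5|->6.5, |2|->1
Step 3: Attach original signs; sum ranks with positive sign and with negative sign.
W+ = 3.5 + 3.5 + 8 + 3.5 + 9 + 6.5 = 34
W- = 6.5 + 3.5 + 1 = 11
(Check: W+ + W- = 45 should equal n(n+1)/2 = 45.)
Step 4: Test statistic W = min(W+, W-) = 11.
Step 5: Ties in |d|, so use the tie-corrected normal approximation.
        E[W] = n(n+1)/4 = 9*10/4 = 22.5.
        Tie groups: |d|=3 (t=4), |d|=5 (t=2); sum(t^3 - t) = 66.
        Var[W] = n(n+1)(2n+1)/24 - sum(t^3-t)/48 = 1710/24 - 66/48 = 69.875.
        z = (W - E[W]) / sqrt(Var[W]) = (11 - 22.5) / 8.3591 = -1.3757.
        Two-sided p = 2*Phi(z) = 0.168902.
Step 6: alpha = 0.05. fail to reject H0.

W+ = 34, W- = 11, W = min = 11, p = 0.168902, fail to reject H0.


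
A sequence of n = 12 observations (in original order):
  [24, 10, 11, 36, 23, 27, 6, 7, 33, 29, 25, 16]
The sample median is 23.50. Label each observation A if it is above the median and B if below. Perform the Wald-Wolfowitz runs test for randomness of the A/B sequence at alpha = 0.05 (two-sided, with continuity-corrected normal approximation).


Step 1: Compute median = 23.50; label A = above, B = below.
Labels in order: ABBABABBAAAB  (n_A = 6, n_B = 6)
Step 2: Count runs R = 8.
Step 3: Under H0 (random ordering), E[R] = 2*n_A*n_B/(n_A+n_B) + 1 = 2*6*6/12 + 1 = 7.0000.
        Var[R] = 2*n_A*n_B*(2*n_A*n_B - n_A - n_B) / ((n_A+n_B)^2 * (n_A+n_B-1)) = 4320/1584 = 2.7273.
        SD[R] = 1.6514.
Step 4: Continuity-corrected z = (R - 0.5 - E[R]) / SD[R] = (8 - 0.5 - 7.0000) / 1.6514 = 0.3028.
Step 5: Two-sided p-value via normal approximation = 2*(1 - Phi(|z|)) = 0.762069.
Step 6: alpha = 0.05. fail to reject H0.

R = 8, z = 0.3028, p = 0.762069, fail to reject H0.


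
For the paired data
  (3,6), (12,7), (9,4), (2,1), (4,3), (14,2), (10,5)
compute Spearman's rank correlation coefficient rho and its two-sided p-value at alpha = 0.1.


Step 1: Rank x and y separately (midranks; no ties here).
rank(x): 3->2, 12->6, 9->4, 2->1, 4->3, 14->7, 10->5
rank(y): 6->6, 7->7, 4->4, 1->1, 3->3, 2->2, 5->5
Step 2: d_i = R_x(i) - R_y(i); compute d_i^2.
  (2-6)^2=16, (6-7)^2=1, (4-4)^2=0, (1-1)^2=0, (3-3)^2=0, (7-2)^2=25, (5-5)^2=0
sum(d^2) = 42.
Step 3: rho = 1 - 6*42 / (7*(7^2 - 1)) = 1 - 252/336 = 0.250000.
Step 4: Under H0, t = rho * sqrt((n-2)/(1-rho^2)) = 0.5774 ~ t(5).
Step 5: Two-sided p-value from the t-distribution with 5 df = 0.588724.
Step 6: alpha = 0.1. fail to reject H0.

rho = 0.2500, p = 0.588724, fail to reject H0 at alpha = 0.1.


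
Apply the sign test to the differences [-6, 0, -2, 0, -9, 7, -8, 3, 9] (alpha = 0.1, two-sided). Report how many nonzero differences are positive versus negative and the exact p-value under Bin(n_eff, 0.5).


Step 1: Discard zero differences. Original n = 9; n_eff = number of nonzero differences = 7.
Nonzero differences (with sign): -6, -2, -9, +7, -8, +3, +9
Step 2: Count signs: positive = 3, negative = 4.
Step 3: Under H0: P(positive) = 0.5, so the number of positives S ~ Bin(7, 0.5).
Step 4: Two-sided exact p-value = sum of Bin(7,0.5) probabilities at or below the observed probability = 1.000000.
Step 5: alpha = 0.1. fail to reject H0.

n_eff = 7, pos = 3, neg = 4, p = 1.000000, fail to reject H0.


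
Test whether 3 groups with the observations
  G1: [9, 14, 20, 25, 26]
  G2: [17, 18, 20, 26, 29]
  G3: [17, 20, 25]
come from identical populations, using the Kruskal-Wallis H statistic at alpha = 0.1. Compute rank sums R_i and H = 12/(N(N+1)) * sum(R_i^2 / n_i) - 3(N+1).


Step 1: Combine all N = 13 observations and assign midranks.
sorted (value, group, rank): (9,G1,1), (14,G1,2), (17,G2,3.5), (17,G3,3.5), (18,G2,5), (20,G1,7), (20,G2,7), (20,G3,7), (25,G1,9.5), (25,G3,9.5), (26,G1,11.5), (26,G2,11.5), (29,G2,13)
Step 2: Sum ranks within each group.
R_1 = 31 (n_1 = 5)
R_2 = 40 (n_2 = 5)
R_3 = 20 (n_3 = 3)
Step 3: H = 12/(N(N+1)) * sum(R_i^2/n_i) - 3(N+1)
     = 12/(13*14) * (31^2/5 + 40^2/5 + 20^2/3) - 3*14
     = 0.065934 * 645.533 - 42
     = 0.562637.
Step 4: Ties present; correction factor C = 1 - 42/(13^3 - 13) = 0.980769. Corrected H = 0.562637 / 0.980769 = 0.573669.
Step 5: Under H0, H ~ chi^2(2); p-value = 0.750636.
Step 6: alpha = 0.1. fail to reject H0.

H = 0.5737, df = 2, p = 0.750636, fail to reject H0.


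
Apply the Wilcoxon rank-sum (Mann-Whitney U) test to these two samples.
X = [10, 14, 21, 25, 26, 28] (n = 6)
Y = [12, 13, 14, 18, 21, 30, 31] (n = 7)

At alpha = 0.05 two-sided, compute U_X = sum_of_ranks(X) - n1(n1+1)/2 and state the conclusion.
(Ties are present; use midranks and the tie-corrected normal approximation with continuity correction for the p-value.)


Step 1: Combine and sort all 13 observations; assign midranks.
sorted (value, group): (10,X), (12,Y), (13,Y), (14,X), (14,Y), (18,Y), (21,X), (21,Y), (25,X), (26,X), (28,X), (30,Y), (31,Y)
ranks: 10->1, 12->2, 13->3, 14->4.5, 14->4.5, 18->6, 21->7.5, 21->7.5, 25->9, 26->10, 28->11, 30->12, 31->13
Step 2: Rank sum for X: R1 = 1 + 4.5 + 7.5 + 9 + 10 + 11 = 43.
Step 3: U_X = R1 - n1(n1+1)/2 = 43 - 6*7/2 = 43 - 21 = 22.
       U_Y = n1*n2 - U_X = 42 - 22 = 20.
Step 4: Ties are present, so use the tie-corrected normal approximation (with continuity correction) for the p-value.
Step 5: p-value = 0.942900; compare to alpha = 0.05. fail to reject H0.

U_X = 22, p = 0.942900, fail to reject H0 at alpha = 0.05.


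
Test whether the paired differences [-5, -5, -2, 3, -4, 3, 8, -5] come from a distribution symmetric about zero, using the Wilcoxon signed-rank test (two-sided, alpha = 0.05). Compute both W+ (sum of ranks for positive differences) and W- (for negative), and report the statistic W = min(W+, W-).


Step 1: Drop any zero differences (none here) and take |d_i|.
|d| = [5, 5, 2, 3, 4, 3, 8, 5]
Step 2: Midrank |d_i| (ties get averaged ranks).
ranks: |5|->6, |5|->6, |2|->1, |3|->2.5, |4|->4, |3|->2.5, |8|->8, |5|->6
Step 3: Attach original signs; sum ranks with positive sign and with negative sign.
W+ = 2.5 + 2.5 + 8 = 13
W- = 6 + 6 + 1 + 4 + 6 = 23
(Check: W+ + W- = 36 should equal n(n+1)/2 = 36.)
Step 4: Test statistic W = min(W+, W-) = 13.
Step 5: Ties in |d|, so use the tie-corrected normal approximation.
        E[W] = n(n+1)/4 = 8*9/4 = 18.
        Tie groups: |d|=3 (t=2), |d|=5 (t=3); sum(t^3 - t) = 30.
        Var[W] = n(n+1)(2n+1)/24 - sum(t^3-t)/48 = 1224/24 - 30/48 = 50.375.
        z = (W - E[W]) / sqrt(Var[W]) = (13 - 18) / 7.0975 = -0.7045.
        Two-sided p = 2*Phi(z) = 0.481140.
Step 6: alpha = 0.05. fail to reject H0.

W+ = 13, W- = 23, W = min = 13, p = 0.481140, fail to reject H0.


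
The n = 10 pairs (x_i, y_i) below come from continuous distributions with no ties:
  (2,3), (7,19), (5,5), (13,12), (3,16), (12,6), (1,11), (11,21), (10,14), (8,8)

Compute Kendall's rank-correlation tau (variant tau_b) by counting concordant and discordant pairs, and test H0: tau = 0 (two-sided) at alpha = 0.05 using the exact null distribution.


Step 1: Enumerate the 45 unordered pairs (i,j) with i<j and classify each by sign(x_j-x_i) * sign(y_j-y_i).
  (1,2):dx=+5,dy=+16->C; (1,3):dx=+3,dy=+2->C; (1,4):dx=+11,dy=+9->C; (1,5):dx=+1,dy=+13->C
  (1,6):dx=+10,dy=+3->C; (1,7):dx=-1,dy=+8->D; (1,8):dx=+9,dy=+18->C; (1,9):dx=+8,dy=+11->C
  (1,10):dx=+6,dy=+5->C; (2,3):dx=-2,dy=-14->C; (2,4):dx=+6,dy=-7->D; (2,5):dx=-4,dy=-3->C
  (2,6):dx=+5,dy=-13->D; (2,7):dx=-6,dy=-8->C; (2,8):dx=+4,dy=+2->C; (2,9):dx=+3,dy=-5->D
  (2,10):dx=+1,dy=-11->D; (3,4):dx=+8,dy=+7->C; (3,5):dx=-2,dy=+11->D; (3,6):dx=+7,dy=+1->C
  (3,7):dx=-4,dy=+6->D; (3,8):dx=+6,dy=+16->C; (3,9):dx=+5,dy=+9->C; (3,10):dx=+3,dy=+3->C
  (4,5):dx=-10,dy=+4->D; (4,6):dx=-1,dy=-6->C; (4,7):dx=-12,dy=-1->C; (4,8):dx=-2,dy=+9->D
  (4,9):dx=-3,dy=+2->D; (4,10):dx=-5,dy=-4->C; (5,6):dx=+9,dy=-10->D; (5,7):dx=-2,dy=-5->C
  (5,8):dx=+8,dy=+5->C; (5,9):dx=+7,dy=-2->D; (5,10):dx=+5,dy=-8->D; (6,7):dx=-11,dy=+5->D
  (6,8):dx=-1,dy=+15->D; (6,9):dx=-2,dy=+8->D; (6,10):dx=-4,dy=+2->D; (7,8):dx=+10,dy=+10->C
  (7,9):dx=+9,dy=+3->C; (7,10):dx=+7,dy=-3->D; (8,9):dx=-1,dy=-7->C; (8,10):dx=-3,dy=-13->C
  (9,10):dx=-2,dy=-6->C
Step 2: C = 27, D = 18, total pairs = 45.
Step 3: tau = (C - D)/(n(n-1)/2) = (27 - 18)/45 = 0.200000.
Step 4: Exact two-sided p-value (enumerate n! = 3628800 permutations of y under H0): p = 0.484313.
Step 5: alpha = 0.05. fail to reject H0.

tau_b = 0.2000 (C=27, D=18), p = 0.484313, fail to reject H0.


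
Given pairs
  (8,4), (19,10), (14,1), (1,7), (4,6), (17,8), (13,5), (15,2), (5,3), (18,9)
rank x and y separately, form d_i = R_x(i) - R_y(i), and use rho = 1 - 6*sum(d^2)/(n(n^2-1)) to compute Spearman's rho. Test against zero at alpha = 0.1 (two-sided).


Step 1: Rank x and y separately (midranks; no ties here).
rank(x): 8->4, 19->10, 14->6, 1->1, 4->2, 17->8, 13->5, 15->7, 5->3, 18->9
rank(y): 4->4, 10->10, 1->1, 7->7, 6->6, 8->8, 5->5, 2->2, 3->3, 9->9
Step 2: d_i = R_x(i) - R_y(i); compute d_i^2.
  (4-4)^2=0, (10-10)^2=0, (6-1)^2=25, (1-7)^2=36, (2-6)^2=16, (8-8)^2=0, (5-5)^2=0, (7-2)^2=25, (3-3)^2=0, (9-9)^2=0
sum(d^2) = 102.
Step 3: rho = 1 - 6*102 / (10*(10^2 - 1)) = 1 - 612/990 = 0.381818.
Step 4: Under H0, t = rho * sqrt((n-2)/(1-rho^2)) = 1.1685 ~ t(8).
Step 5: Two-sided p-value from the t-distribution with 8 df = 0.276255.
Step 6: alpha = 0.1. fail to reject H0.

rho = 0.3818, p = 0.276255, fail to reject H0 at alpha = 0.1.


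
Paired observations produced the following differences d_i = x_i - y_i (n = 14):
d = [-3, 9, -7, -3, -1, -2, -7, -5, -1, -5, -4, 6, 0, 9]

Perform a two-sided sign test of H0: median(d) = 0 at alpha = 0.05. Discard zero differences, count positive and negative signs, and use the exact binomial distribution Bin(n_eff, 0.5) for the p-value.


Step 1: Discard zero differences. Original n = 14; n_eff = number of nonzero differences = 13.
Nonzero differences (with sign): -3, +9, -7, -3, -1, -2, -7, -5, -1, -5, -4, +6, +9
Step 2: Count signs: positive = 3, negative = 10.
Step 3: Under H0: P(positive) = 0.5, so the number of positives S ~ Bin(13, 0.5).
Step 4: Two-sided exact p-value = sum of Bin(13,0.5) probabilities at or below the observed probability = 0.092285.
Step 5: alpha = 0.05. fail to reject H0.

n_eff = 13, pos = 3, neg = 10, p = 0.092285, fail to reject H0.


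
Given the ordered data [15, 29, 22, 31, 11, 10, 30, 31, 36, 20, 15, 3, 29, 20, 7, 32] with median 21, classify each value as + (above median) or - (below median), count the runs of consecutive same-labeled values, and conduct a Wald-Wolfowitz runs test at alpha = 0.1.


Step 1: Compute median = 21; label A = above, B = below.
Labels in order: BAAABBAAABBBABBA  (n_A = 8, n_B = 8)
Step 2: Count runs R = 8.
Step 3: Under H0 (random ordering), E[R] = 2*n_A*n_B/(n_A+n_B) + 1 = 2*8*8/16 + 1 = 9.0000.
        Var[R] = 2*n_A*n_B*(2*n_A*n_B - n_A - n_B) / ((n_A+n_B)^2 * (n_A+n_B-1)) = 14336/3840 = 3.7333.
        SD[R] = 1.9322.
Step 4: Continuity-corrected z = (R + 0.5 - E[R]) / SD[R] = (8 + 0.5 - 9.0000) / 1.9322 = -0.2588.
Step 5: Two-sided p-value via normal approximation = 2*(1 - Phi(|z|)) = 0.795809.
Step 6: alpha = 0.1. fail to reject H0.

R = 8, z = -0.2588, p = 0.795809, fail to reject H0.


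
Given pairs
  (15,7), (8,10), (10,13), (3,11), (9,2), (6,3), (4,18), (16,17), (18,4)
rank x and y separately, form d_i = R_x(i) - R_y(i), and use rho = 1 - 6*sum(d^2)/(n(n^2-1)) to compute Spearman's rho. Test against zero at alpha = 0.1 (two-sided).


Step 1: Rank x and y separately (midranks; no ties here).
rank(x): 15->7, 8->4, 10->6, 3->1, 9->5, 6->3, 4->2, 16->8, 18->9
rank(y): 7->4, 10->5, 13->7, 11->6, 2->1, 3->2, 18->9, 17->8, 4->3
Step 2: d_i = R_x(i) - R_y(i); compute d_i^2.
  (7-4)^2=9, (4-5)^2=1, (6-7)^2=1, (1-6)^2=25, (5-1)^2=16, (3-2)^2=1, (2-9)^2=49, (8-8)^2=0, (9-3)^2=36
sum(d^2) = 138.
Step 3: rho = 1 - 6*138 / (9*(9^2 - 1)) = 1 - 828/720 = -0.150000.
Step 4: Under H0, t = rho * sqrt((n-2)/(1-rho^2)) = -0.4014 ~ t(7).
Step 5: Two-sided p-value from the t-distribution with 7 df = 0.700094.
Step 6: alpha = 0.1. fail to reject H0.

rho = -0.1500, p = 0.700094, fail to reject H0 at alpha = 0.1.


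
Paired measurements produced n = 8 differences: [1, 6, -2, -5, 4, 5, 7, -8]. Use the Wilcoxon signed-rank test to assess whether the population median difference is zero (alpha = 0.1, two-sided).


Step 1: Drop any zero differences (none here) and take |d_i|.
|d| = [1, 6, 2, 5, 4, 5, 7, 8]
Step 2: Midrank |d_i| (ties get averaged ranks).
ranks: |1|->1, |6|->6, |2|->2, |5|->4.5, |4|->3, |5|->4.5, |7|->7, |8|->8
Step 3: Attach original signs; sum ranks with positive sign and with negative sign.
W+ = 1 + 6 + 3 + 4.5 + 7 = 21.5
W- = 2 + 4.5 + 8 = 14.5
(Check: W+ + W- = 36 should equal n(n+1)/2 = 36.)
Step 4: Test statistic W = min(W+, W-) = 14.5.
Step 5: Ties in |d|, so use the tie-corrected normal approximation.
        E[W] = n(n+1)/4 = 8*9/4 = 18.
        Tie groups: |d|=5 (t=2); sum(t^3 - t) = 6.
        Var[W] = n(n+1)(2n+1)/24 - sum(t^3-t)/48 = 1224/24 - 6/48 = 50.875.
        z = (W - E[W]) / sqrt(Var[W]) = (14.5 - 18) / 7.1327 = -0.4907.
        Two-sided p = 2*Phi(z) = 0.623639.
Step 6: alpha = 0.1. fail to reject H0.

W+ = 21.5, W- = 14.5, W = min = 14.5, p = 0.623639, fail to reject H0.


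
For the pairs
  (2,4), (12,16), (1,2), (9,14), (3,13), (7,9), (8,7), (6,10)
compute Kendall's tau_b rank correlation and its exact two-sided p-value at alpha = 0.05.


Step 1: Enumerate the 28 unordered pairs (i,j) with i<j and classify each by sign(x_j-x_i) * sign(y_j-y_i).
  (1,2):dx=+10,dy=+12->C; (1,3):dx=-1,dy=-2->C; (1,4):dx=+7,dy=+10->C; (1,5):dx=+1,dy=+9->C
  (1,6):dx=+5,dy=+5->C; (1,7):dx=+6,dy=+3->C; (1,8):dx=+4,dy=+6->C; (2,3):dx=-11,dy=-14->C
  (2,4):dx=-3,dy=-2->C; (2,5):dx=-9,dy=-3->C; (2,6):dx=-5,dy=-7->C; (2,7):dx=-4,dy=-9->C
  (2,8):dx=-6,dy=-6->C; (3,4):dx=+8,dy=+12->C; (3,5):dx=+2,dy=+11->C; (3,6):dx=+6,dy=+7->C
  (3,7):dx=+7,dy=+5->C; (3,8):dx=+5,dy=+8->C; (4,5):dx=-6,dy=-1->C; (4,6):dx=-2,dy=-5->C
  (4,7):dx=-1,dy=-7->C; (4,8):dx=-3,dy=-4->C; (5,6):dx=+4,dy=-4->D; (5,7):dx=+5,dy=-6->D
  (5,8):dx=+3,dy=-3->D; (6,7):dx=+1,dy=-2->D; (6,8):dx=-1,dy=+1->D; (7,8):dx=-2,dy=+3->D
Step 2: C = 22, D = 6, total pairs = 28.
Step 3: tau = (C - D)/(n(n-1)/2) = (22 - 6)/28 = 0.571429.
Step 4: Exact two-sided p-value (enumerate n! = 40320 permutations of y under H0): p = 0.061012.
Step 5: alpha = 0.05. fail to reject H0.

tau_b = 0.5714 (C=22, D=6), p = 0.061012, fail to reject H0.


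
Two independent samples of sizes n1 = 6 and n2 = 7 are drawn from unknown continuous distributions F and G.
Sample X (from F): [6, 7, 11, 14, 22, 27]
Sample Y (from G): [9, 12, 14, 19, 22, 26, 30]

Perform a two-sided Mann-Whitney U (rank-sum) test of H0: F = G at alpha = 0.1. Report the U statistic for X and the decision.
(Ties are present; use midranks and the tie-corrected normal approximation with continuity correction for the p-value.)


Step 1: Combine and sort all 13 observations; assign midranks.
sorted (value, group): (6,X), (7,X), (9,Y), (11,X), (12,Y), (14,X), (14,Y), (19,Y), (22,X), (22,Y), (26,Y), (27,X), (30,Y)
ranks: 6->1, 7->2, 9->3, 11->4, 12->5, 14->6.5, 14->6.5, 19->8, 22->9.5, 22->9.5, 26->11, 27->12, 30->13
Step 2: Rank sum for X: R1 = 1 + 2 + 4 + 6.5 + 9.5 + 12 = 35.
Step 3: U_X = R1 - n1(n1+1)/2 = 35 - 6*7/2 = 35 - 21 = 14.
       U_Y = n1*n2 - U_X = 42 - 14 = 28.
Step 4: Ties are present, so use the tie-corrected normal approximation (with continuity correction) for the p-value.
Step 5: p-value = 0.351785; compare to alpha = 0.1. fail to reject H0.

U_X = 14, p = 0.351785, fail to reject H0 at alpha = 0.1.


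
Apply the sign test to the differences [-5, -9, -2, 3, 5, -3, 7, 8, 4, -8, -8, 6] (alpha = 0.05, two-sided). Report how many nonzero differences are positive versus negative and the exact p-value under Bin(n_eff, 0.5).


Step 1: Discard zero differences. Original n = 12; n_eff = number of nonzero differences = 12.
Nonzero differences (with sign): -5, -9, -2, +3, +5, -3, +7, +8, +4, -8, -8, +6
Step 2: Count signs: positive = 6, negative = 6.
Step 3: Under H0: P(positive) = 0.5, so the number of positives S ~ Bin(12, 0.5).
Step 4: Two-sided exact p-value = sum of Bin(12,0.5) probabilities at or below the observed probability = 1.000000.
Step 5: alpha = 0.05. fail to reject H0.

n_eff = 12, pos = 6, neg = 6, p = 1.000000, fail to reject H0.


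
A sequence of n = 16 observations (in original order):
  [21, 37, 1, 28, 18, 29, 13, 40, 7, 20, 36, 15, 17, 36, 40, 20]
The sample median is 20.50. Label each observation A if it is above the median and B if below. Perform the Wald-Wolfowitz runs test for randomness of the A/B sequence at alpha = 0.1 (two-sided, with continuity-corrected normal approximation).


Step 1: Compute median = 20.50; label A = above, B = below.
Labels in order: AABABABABBABBAAB  (n_A = 8, n_B = 8)
Step 2: Count runs R = 12.
Step 3: Under H0 (random ordering), E[R] = 2*n_A*n_B/(n_A+n_B) + 1 = 2*8*8/16 + 1 = 9.0000.
        Var[R] = 2*n_A*n_B*(2*n_A*n_B - n_A - n_B) / ((n_A+n_B)^2 * (n_A+n_B-1)) = 14336/3840 = 3.7333.
        SD[R] = 1.9322.
Step 4: Continuity-corrected z = (R - 0.5 - E[R]) / SD[R] = (12 - 0.5 - 9.0000) / 1.9322 = 1.2939.
Step 5: Two-sided p-value via normal approximation = 2*(1 - Phi(|z|)) = 0.195709.
Step 6: alpha = 0.1. fail to reject H0.

R = 12, z = 1.2939, p = 0.195709, fail to reject H0.


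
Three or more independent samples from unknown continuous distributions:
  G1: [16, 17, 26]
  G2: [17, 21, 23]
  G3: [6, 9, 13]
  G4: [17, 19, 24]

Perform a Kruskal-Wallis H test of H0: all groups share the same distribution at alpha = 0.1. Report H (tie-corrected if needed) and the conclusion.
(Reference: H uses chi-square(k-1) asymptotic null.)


Step 1: Combine all N = 12 observations and assign midranks.
sorted (value, group, rank): (6,G3,1), (9,G3,2), (13,G3,3), (16,G1,4), (17,G1,6), (17,G2,6), (17,G4,6), (19,G4,8), (21,G2,9), (23,G2,10), (24,G4,11), (26,G1,12)
Step 2: Sum ranks within each group.
R_1 = 22 (n_1 = 3)
R_2 = 25 (n_2 = 3)
R_3 = 6 (n_3 = 3)
R_4 = 25 (n_4 = 3)
Step 3: H = 12/(N(N+1)) * sum(R_i^2/n_i) - 3(N+1)
     = 12/(12*13) * (22^2/3 + 25^2/3 + 6^2/3 + 25^2/3) - 3*13
     = 0.076923 * 590 - 39
     = 6.384615.
Step 4: Ties present; correction factor C = 1 - 24/(12^3 - 12) = 0.986014. Corrected H = 6.384615 / 0.986014 = 6.475177.
Step 5: Under H0, H ~ chi^2(3); p-value = 0.090647.
Step 6: alpha = 0.1. reject H0.

H = 6.4752, df = 3, p = 0.090647, reject H0.


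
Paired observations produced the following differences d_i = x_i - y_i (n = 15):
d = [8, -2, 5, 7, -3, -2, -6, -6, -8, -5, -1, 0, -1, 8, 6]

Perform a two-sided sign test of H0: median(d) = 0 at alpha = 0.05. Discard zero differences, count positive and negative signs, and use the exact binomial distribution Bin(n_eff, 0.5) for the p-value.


Step 1: Discard zero differences. Original n = 15; n_eff = number of nonzero differences = 14.
Nonzero differences (with sign): +8, -2, +5, +7, -3, -2, -6, -6, -8, -5, -1, -1, +8, +6
Step 2: Count signs: positive = 5, negative = 9.
Step 3: Under H0: P(positive) = 0.5, so the number of positives S ~ Bin(14, 0.5).
Step 4: Two-sided exact p-value = sum of Bin(14,0.5) probabilities at or below the observed probability = 0.423950.
Step 5: alpha = 0.05. fail to reject H0.

n_eff = 14, pos = 5, neg = 9, p = 0.423950, fail to reject H0.


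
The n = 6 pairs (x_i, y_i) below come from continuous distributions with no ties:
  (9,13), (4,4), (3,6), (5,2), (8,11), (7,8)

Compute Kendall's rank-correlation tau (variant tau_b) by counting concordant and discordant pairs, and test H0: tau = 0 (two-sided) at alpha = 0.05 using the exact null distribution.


Step 1: Enumerate the 15 unordered pairs (i,j) with i<j and classify each by sign(x_j-x_i) * sign(y_j-y_i).
  (1,2):dx=-5,dy=-9->C; (1,3):dx=-6,dy=-7->C; (1,4):dx=-4,dy=-11->C; (1,5):dx=-1,dy=-2->C
  (1,6):dx=-2,dy=-5->C; (2,3):dx=-1,dy=+2->D; (2,4):dx=+1,dy=-2->D; (2,5):dx=+4,dy=+7->C
  (2,6):dx=+3,dy=+4->C; (3,4):dx=+2,dy=-4->D; (3,5):dx=+5,dy=+5->C; (3,6):dx=+4,dy=+2->C
  (4,5):dx=+3,dy=+9->C; (4,6):dx=+2,dy=+6->C; (5,6):dx=-1,dy=-3->C
Step 2: C = 12, D = 3, total pairs = 15.
Step 3: tau = (C - D)/(n(n-1)/2) = (12 - 3)/15 = 0.600000.
Step 4: Exact two-sided p-value (enumerate n! = 720 permutations of y under H0): p = 0.136111.
Step 5: alpha = 0.05. fail to reject H0.

tau_b = 0.6000 (C=12, D=3), p = 0.136111, fail to reject H0.


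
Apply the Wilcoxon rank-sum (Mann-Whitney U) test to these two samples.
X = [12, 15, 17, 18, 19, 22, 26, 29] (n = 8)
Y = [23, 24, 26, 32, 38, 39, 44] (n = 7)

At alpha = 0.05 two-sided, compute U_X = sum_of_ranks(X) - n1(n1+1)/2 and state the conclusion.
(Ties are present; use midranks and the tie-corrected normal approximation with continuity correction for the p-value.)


Step 1: Combine and sort all 15 observations; assign midranks.
sorted (value, group): (12,X), (15,X), (17,X), (18,X), (19,X), (22,X), (23,Y), (24,Y), (26,X), (26,Y), (29,X), (32,Y), (38,Y), (39,Y), (44,Y)
ranks: 12->1, 15->2, 17->3, 18->4, 19->5, 22->6, 23->7, 24->8, 26->9.5, 26->9.5, 29->11, 32->12, 38->13, 39->14, 44->15
Step 2: Rank sum for X: R1 = 1 + 2 + 3 + 4 + 5 + 6 + 9.5 + 11 = 41.5.
Step 3: U_X = R1 - n1(n1+1)/2 = 41.5 - 8*9/2 = 41.5 - 36 = 5.5.
       U_Y = n1*n2 - U_X = 56 - 5.5 = 50.5.
Step 4: Ties are present, so use the tie-corrected normal approximation (with continuity correction) for the p-value.
Step 5: p-value = 0.010826; compare to alpha = 0.05. reject H0.

U_X = 5.5, p = 0.010826, reject H0 at alpha = 0.05.


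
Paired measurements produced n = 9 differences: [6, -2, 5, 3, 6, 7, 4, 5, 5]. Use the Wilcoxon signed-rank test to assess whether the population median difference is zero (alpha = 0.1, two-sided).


Step 1: Drop any zero differences (none here) and take |d_i|.
|d| = [6, 2, 5, 3, 6, 7, 4, 5, 5]
Step 2: Midrank |d_i| (ties get averaged ranks).
ranks: |6|->7.5, |2|->1, |5|->5, |3|->2, |6|->7.5, |7|->9, |4|->3, |5|->5, |5|->5
Step 3: Attach original signs; sum ranks with positive sign and with negative sign.
W+ = 7.5 + 5 + 2 + 7.5 + 9 + 3 + 5 + 5 = 44
W- = 1 = 1
(Check: W+ + W- = 45 should equal n(n+1)/2 = 45.)
Step 4: Test statistic W = min(W+, W-) = 1.
Step 5: Ties in |d|, so use the tie-corrected normal approximation.
        E[W] = n(n+1)/4 = 9*10/4 = 22.5.
        Tie groups: |d|=5 (t=3), |d|=6 (t=2); sum(t^3 - t) = 30.
        Var[W] = n(n+1)(2n+1)/24 - sum(t^3-t)/48 = 1710/24 - 30/48 = 70.625.
        z = (W - E[W]) / sqrt(Var[W]) = (1 - 22.5) / 8.4039 = -2.5583.
        Two-sided p = 2*Phi(z) = 0.010517.
Step 6: alpha = 0.1. reject H0.

W+ = 44, W- = 1, W = min = 1, p = 0.010517, reject H0.


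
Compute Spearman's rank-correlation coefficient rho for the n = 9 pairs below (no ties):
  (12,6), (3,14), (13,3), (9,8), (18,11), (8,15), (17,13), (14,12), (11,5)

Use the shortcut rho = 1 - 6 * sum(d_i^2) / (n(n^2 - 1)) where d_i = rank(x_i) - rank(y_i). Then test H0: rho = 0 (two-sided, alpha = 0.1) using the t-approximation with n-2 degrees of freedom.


Step 1: Rank x and y separately (midranks; no ties here).
rank(x): 12->5, 3->1, 13->6, 9->3, 18->9, 8->2, 17->8, 14->7, 11->4
rank(y): 6->3, 14->8, 3->1, 8->4, 11->5, 15->9, 13->7, 12->6, 5->2
Step 2: d_i = R_x(i) - R_y(i); compute d_i^2.
  (5-3)^2=4, (1-8)^2=49, (6-1)^2=25, (3-4)^2=1, (9-5)^2=16, (2-9)^2=49, (8-7)^2=1, (7-6)^2=1, (4-2)^2=4
sum(d^2) = 150.
Step 3: rho = 1 - 6*150 / (9*(9^2 - 1)) = 1 - 900/720 = -0.250000.
Step 4: Under H0, t = rho * sqrt((n-2)/(1-rho^2)) = -0.6831 ~ t(7).
Step 5: Two-sided p-value from the t-distribution with 7 df = 0.516490.
Step 6: alpha = 0.1. fail to reject H0.

rho = -0.2500, p = 0.516490, fail to reject H0 at alpha = 0.1.


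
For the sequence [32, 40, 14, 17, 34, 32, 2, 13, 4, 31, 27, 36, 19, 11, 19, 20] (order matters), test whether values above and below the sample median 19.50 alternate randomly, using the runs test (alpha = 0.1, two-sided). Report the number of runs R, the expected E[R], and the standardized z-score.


Step 1: Compute median = 19.50; label A = above, B = below.
Labels in order: AABBAABBBAAABBBA  (n_A = 8, n_B = 8)
Step 2: Count runs R = 7.
Step 3: Under H0 (random ordering), E[R] = 2*n_A*n_B/(n_A+n_B) + 1 = 2*8*8/16 + 1 = 9.0000.
        Var[R] = 2*n_A*n_B*(2*n_A*n_B - n_A - n_B) / ((n_A+n_B)^2 * (n_A+n_B-1)) = 14336/3840 = 3.7333.
        SD[R] = 1.9322.
Step 4: Continuity-corrected z = (R + 0.5 - E[R]) / SD[R] = (7 + 0.5 - 9.0000) / 1.9322 = -0.7763.
Step 5: Two-sided p-value via normal approximation = 2*(1 - Phi(|z|)) = 0.437558.
Step 6: alpha = 0.1. fail to reject H0.

R = 7, z = -0.7763, p = 0.437558, fail to reject H0.


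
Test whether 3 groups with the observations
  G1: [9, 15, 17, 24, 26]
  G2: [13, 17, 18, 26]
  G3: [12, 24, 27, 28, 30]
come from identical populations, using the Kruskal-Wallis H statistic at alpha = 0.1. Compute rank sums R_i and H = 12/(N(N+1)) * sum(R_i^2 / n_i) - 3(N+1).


Step 1: Combine all N = 14 observations and assign midranks.
sorted (value, group, rank): (9,G1,1), (12,G3,2), (13,G2,3), (15,G1,4), (17,G1,5.5), (17,G2,5.5), (18,G2,7), (24,G1,8.5), (24,G3,8.5), (26,G1,10.5), (26,G2,10.5), (27,G3,12), (28,G3,13), (30,G3,14)
Step 2: Sum ranks within each group.
R_1 = 29.5 (n_1 = 5)
R_2 = 26 (n_2 = 4)
R_3 = 49.5 (n_3 = 5)
Step 3: H = 12/(N(N+1)) * sum(R_i^2/n_i) - 3(N+1)
     = 12/(14*15) * (29.5^2/5 + 26^2/4 + 49.5^2/5) - 3*15
     = 0.057143 * 833.1 - 45
     = 2.605714.
Step 4: Ties present; correction factor C = 1 - 18/(14^3 - 14) = 0.993407. Corrected H = 2.605714 / 0.993407 = 2.623009.
Step 5: Under H0, H ~ chi^2(2); p-value = 0.269414.
Step 6: alpha = 0.1. fail to reject H0.

H = 2.6230, df = 2, p = 0.269414, fail to reject H0.


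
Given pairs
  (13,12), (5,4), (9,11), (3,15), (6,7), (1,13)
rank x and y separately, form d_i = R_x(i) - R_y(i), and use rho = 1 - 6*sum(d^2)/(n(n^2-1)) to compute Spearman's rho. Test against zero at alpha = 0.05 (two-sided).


Step 1: Rank x and y separately (midranks; no ties here).
rank(x): 13->6, 5->3, 9->5, 3->2, 6->4, 1->1
rank(y): 12->4, 4->1, 11->3, 15->6, 7->2, 13->5
Step 2: d_i = R_x(i) - R_y(i); compute d_i^2.
  (6-4)^2=4, (3-1)^2=4, (5-3)^2=4, (2-6)^2=16, (4-2)^2=4, (1-5)^2=16
sum(d^2) = 48.
Step 3: rho = 1 - 6*48 / (6*(6^2 - 1)) = 1 - 288/210 = -0.371429.
Step 4: Under H0, t = rho * sqrt((n-2)/(1-rho^2)) = -0.8001 ~ t(4).
Step 5: Two-sided p-value from the t-distribution with 4 df = 0.468478.
Step 6: alpha = 0.05. fail to reject H0.

rho = -0.3714, p = 0.468478, fail to reject H0 at alpha = 0.05.
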